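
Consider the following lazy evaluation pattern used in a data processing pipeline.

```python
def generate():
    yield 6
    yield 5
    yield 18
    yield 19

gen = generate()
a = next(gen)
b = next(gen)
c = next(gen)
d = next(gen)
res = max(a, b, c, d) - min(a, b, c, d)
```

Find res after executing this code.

Step 1: Create generator and consume all values:
  a = next(gen) = 6
  b = next(gen) = 5
  c = next(gen) = 18
  d = next(gen) = 19
Step 2: max = 19, min = 5, res = 19 - 5 = 14.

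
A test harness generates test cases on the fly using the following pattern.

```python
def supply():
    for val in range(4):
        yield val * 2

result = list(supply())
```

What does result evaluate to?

Step 1: For each val in range(4), yield val * 2:
  val=0: yield 0 * 2 = 0
  val=1: yield 1 * 2 = 2
  val=2: yield 2 * 2 = 4
  val=3: yield 3 * 2 = 6
Therefore result = [0, 2, 4, 6].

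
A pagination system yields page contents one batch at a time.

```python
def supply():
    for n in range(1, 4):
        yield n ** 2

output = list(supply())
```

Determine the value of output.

Step 1: For each n in range(1, 4), yield n**2:
  n=1: yield 1**2 = 1
  n=2: yield 2**2 = 4
  n=3: yield 3**2 = 9
Therefore output = [1, 4, 9].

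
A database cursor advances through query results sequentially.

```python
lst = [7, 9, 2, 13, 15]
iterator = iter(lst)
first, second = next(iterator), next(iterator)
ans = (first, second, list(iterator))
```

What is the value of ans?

Step 1: Create iterator over [7, 9, 2, 13, 15].
Step 2: first = 7, second = 9.
Step 3: Remaining elements: [2, 13, 15].
Therefore ans = (7, 9, [2, 13, 15]).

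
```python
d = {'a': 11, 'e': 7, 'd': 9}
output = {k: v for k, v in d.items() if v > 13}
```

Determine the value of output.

Step 1: Filter items where value > 13:
  'a': 11 <= 13: removed
  'e': 7 <= 13: removed
  'd': 9 <= 13: removed
Therefore output = {}.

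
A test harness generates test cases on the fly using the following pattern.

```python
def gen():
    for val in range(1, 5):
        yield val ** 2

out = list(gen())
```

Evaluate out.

Step 1: For each val in range(1, 5), yield val**2:
  val=1: yield 1**2 = 1
  val=2: yield 2**2 = 4
  val=3: yield 3**2 = 9
  val=4: yield 4**2 = 16
Therefore out = [1, 4, 9, 16].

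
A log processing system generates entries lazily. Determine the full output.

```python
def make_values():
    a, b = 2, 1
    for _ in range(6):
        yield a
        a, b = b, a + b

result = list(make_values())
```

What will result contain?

Step 1: Fibonacci-like sequence starting with a=2, b=1:
  Iteration 1: yield a=2, then a,b = 1,3
  Iteration 2: yield a=1, then a,b = 3,4
  Iteration 3: yield a=3, then a,b = 4,7
  Iteration 4: yield a=4, then a,b = 7,11
  Iteration 5: yield a=7, then a,b = 11,18
  Iteration 6: yield a=11, then a,b = 18,29
Therefore result = [2, 1, 3, 4, 7, 11].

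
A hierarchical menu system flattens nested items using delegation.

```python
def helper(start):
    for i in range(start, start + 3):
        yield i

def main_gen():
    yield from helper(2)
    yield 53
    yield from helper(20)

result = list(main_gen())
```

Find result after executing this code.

Step 1: main_gen() delegates to helper(2):
  yield 2
  yield 3
  yield 4
Step 2: yield 53
Step 3: Delegates to helper(20):
  yield 20
  yield 21
  yield 22
Therefore result = [2, 3, 4, 53, 20, 21, 22].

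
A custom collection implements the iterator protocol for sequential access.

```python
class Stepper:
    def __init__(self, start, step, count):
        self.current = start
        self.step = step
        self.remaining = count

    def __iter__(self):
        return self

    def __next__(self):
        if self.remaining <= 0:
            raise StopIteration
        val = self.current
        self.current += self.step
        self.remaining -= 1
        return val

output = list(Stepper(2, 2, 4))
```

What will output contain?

Step 1: Stepper starts at 2, increments by 2, for 4 steps:
  Yield 2, then current += 2
  Yield 4, then current += 2
  Yield 6, then current += 2
  Yield 8, then current += 2
Therefore output = [2, 4, 6, 8].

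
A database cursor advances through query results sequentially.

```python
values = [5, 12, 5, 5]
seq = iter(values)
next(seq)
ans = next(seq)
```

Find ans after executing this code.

Step 1: Create iterator over [5, 12, 5, 5].
Step 2: next() consumes 5.
Step 3: next() returns 12.
Therefore ans = 12.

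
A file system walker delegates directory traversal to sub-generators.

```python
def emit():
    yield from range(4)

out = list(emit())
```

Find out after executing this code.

Step 1: yield from delegates to the iterable, yielding each element.
Step 2: Collected values: [0, 1, 2, 3].
Therefore out = [0, 1, 2, 3].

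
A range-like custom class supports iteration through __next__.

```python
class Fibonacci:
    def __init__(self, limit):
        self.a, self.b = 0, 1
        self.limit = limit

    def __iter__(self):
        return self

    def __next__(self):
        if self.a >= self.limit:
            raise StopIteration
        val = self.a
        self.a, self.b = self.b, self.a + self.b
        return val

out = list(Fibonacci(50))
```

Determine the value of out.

Step 1: Fibonacci-like sequence (a=0, b=1) until >= 50:
  Yield 0, then a,b = 1,1
  Yield 1, then a,b = 1,2
  Yield 1, then a,b = 2,3
  Yield 2, then a,b = 3,5
  Yield 3, then a,b = 5,8
  Yield 5, then a,b = 8,13
  Yield 8, then a,b = 13,21
  Yield 13, then a,b = 21,34
  Yield 21, then a,b = 34,55
  Yield 34, then a,b = 55,89
Step 2: 55 >= 50, stop.
Therefore out = [0, 1, 1, 2, 3, 5, 8, 13, 21, 34].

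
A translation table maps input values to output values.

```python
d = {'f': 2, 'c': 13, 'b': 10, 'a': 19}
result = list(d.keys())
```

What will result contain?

Step 1: d.keys() returns the dictionary keys in insertion order.
Therefore result = ['f', 'c', 'b', 'a'].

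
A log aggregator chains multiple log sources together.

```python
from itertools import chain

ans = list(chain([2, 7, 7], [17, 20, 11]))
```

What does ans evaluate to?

Step 1: chain() concatenates iterables: [2, 7, 7] + [17, 20, 11].
Therefore ans = [2, 7, 7, 17, 20, 11].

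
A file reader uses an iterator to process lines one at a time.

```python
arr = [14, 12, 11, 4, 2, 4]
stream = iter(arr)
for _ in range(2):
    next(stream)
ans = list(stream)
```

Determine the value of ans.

Step 1: Create iterator over [14, 12, 11, 4, 2, 4].
Step 2: Advance 2 positions (consuming [14, 12]).
Step 3: list() collects remaining elements: [11, 4, 2, 4].
Therefore ans = [11, 4, 2, 4].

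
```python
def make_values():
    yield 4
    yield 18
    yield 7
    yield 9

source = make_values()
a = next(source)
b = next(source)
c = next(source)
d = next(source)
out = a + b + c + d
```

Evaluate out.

Step 1: Create generator and consume all values:
  a = next(source) = 4
  b = next(source) = 18
  c = next(source) = 7
  d = next(source) = 9
Step 2: out = 4 + 18 + 7 + 9 = 38.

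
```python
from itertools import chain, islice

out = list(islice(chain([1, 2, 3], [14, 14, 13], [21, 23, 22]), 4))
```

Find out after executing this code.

Step 1: chain([1, 2, 3], [14, 14, 13], [21, 23, 22]) = [1, 2, 3, 14, 14, 13, 21, 23, 22].
Step 2: islice takes first 4 elements: [1, 2, 3, 14].
Therefore out = [1, 2, 3, 14].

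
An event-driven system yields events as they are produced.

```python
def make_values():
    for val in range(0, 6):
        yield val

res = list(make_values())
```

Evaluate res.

Step 1: The generator yields each value from range(0, 6).
Step 2: list() consumes all yields: [0, 1, 2, 3, 4, 5].
Therefore res = [0, 1, 2, 3, 4, 5].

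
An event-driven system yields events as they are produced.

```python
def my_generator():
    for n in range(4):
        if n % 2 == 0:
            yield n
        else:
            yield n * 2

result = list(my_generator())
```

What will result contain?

Step 1: For each n in range(4), yield n if even, else n*2:
  n=0 (even): yield 0
  n=1 (odd): yield 1*2 = 2
  n=2 (even): yield 2
  n=3 (odd): yield 3*2 = 6
Therefore result = [0, 2, 2, 6].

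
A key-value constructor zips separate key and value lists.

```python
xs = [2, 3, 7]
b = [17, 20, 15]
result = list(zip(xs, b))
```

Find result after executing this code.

Step 1: zip pairs elements at same index:
  Index 0: (2, 17)
  Index 1: (3, 20)
  Index 2: (7, 15)
Therefore result = [(2, 17), (3, 20), (7, 15)].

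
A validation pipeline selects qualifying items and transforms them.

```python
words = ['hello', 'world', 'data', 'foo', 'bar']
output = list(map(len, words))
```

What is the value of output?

Step 1: Map len() to each word:
  'hello' -> 5
  'world' -> 5
  'data' -> 4
  'foo' -> 3
  'bar' -> 3
Therefore output = [5, 5, 4, 3, 3].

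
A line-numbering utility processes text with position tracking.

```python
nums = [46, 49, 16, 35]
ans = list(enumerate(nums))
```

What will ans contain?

Step 1: enumerate pairs each element with its index:
  (0, 46)
  (1, 49)
  (2, 16)
  (3, 35)
Therefore ans = [(0, 46), (1, 49), (2, 16), (3, 35)].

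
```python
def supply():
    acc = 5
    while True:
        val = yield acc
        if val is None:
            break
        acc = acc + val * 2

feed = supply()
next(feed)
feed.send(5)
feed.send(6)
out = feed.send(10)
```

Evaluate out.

Step 1: next() -> yield acc=5.
Step 2: send(5) -> val=5, acc = 5 + 5*2 = 15, yield 15.
Step 3: send(6) -> val=6, acc = 15 + 6*2 = 27, yield 27.
Step 4: send(10) -> val=10, acc = 27 + 10*2 = 47, yield 47.
Therefore out = 47.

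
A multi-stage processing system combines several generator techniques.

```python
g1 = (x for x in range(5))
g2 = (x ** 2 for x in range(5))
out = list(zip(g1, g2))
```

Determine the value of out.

Step 1: g1 produces [0, 1, 2, 3, 4].
Step 2: g2 produces [0, 1, 4, 9, 16].
Step 3: zip pairs them: [(0, 0), (1, 1), (2, 4), (3, 9), (4, 16)].
Therefore out = [(0, 0), (1, 1), (2, 4), (3, 9), (4, 16)].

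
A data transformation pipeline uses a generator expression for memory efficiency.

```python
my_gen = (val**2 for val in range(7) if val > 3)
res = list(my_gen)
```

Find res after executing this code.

Step 1: For range(7), keep val > 3, then square:
  val=0: 0 <= 3, excluded
  val=1: 1 <= 3, excluded
  val=2: 2 <= 3, excluded
  val=3: 3 <= 3, excluded
  val=4: 4 > 3, yield 4**2 = 16
  val=5: 5 > 3, yield 5**2 = 25
  val=6: 6 > 3, yield 6**2 = 36
Therefore res = [16, 25, 36].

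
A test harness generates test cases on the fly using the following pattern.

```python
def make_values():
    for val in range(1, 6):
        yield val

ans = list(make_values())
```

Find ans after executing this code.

Step 1: The generator yields each value from range(1, 6).
Step 2: list() consumes all yields: [1, 2, 3, 4, 5].
Therefore ans = [1, 2, 3, 4, 5].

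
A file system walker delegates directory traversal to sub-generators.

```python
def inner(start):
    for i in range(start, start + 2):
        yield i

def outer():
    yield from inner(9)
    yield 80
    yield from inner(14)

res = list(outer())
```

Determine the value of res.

Step 1: outer() delegates to inner(9):
  yield 9
  yield 10
Step 2: yield 80
Step 3: Delegates to inner(14):
  yield 14
  yield 15
Therefore res = [9, 10, 80, 14, 15].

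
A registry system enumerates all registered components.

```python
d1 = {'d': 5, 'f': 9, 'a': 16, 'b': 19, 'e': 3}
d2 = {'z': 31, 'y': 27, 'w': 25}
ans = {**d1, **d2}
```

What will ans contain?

Step 1: Merge d1 and d2 (d2 values override on key conflicts).
Step 2: d1 has keys ['d', 'f', 'a', 'b', 'e'], d2 has keys ['z', 'y', 'w'].
Therefore ans = {'d': 5, 'f': 9, 'a': 16, 'b': 19, 'e': 3, 'z': 31, 'y': 27, 'w': 25}.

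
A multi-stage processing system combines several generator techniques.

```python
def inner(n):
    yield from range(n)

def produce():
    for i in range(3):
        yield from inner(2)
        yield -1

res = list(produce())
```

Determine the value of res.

Step 1: For each i in range(3):
  i=0: yield from inner(2) -> [0, 1], then yield -1
  i=1: yield from inner(2) -> [0, 1], then yield -1
  i=2: yield from inner(2) -> [0, 1], then yield -1
Therefore res = [0, 1, -1, 0, 1, -1, 0, 1, -1].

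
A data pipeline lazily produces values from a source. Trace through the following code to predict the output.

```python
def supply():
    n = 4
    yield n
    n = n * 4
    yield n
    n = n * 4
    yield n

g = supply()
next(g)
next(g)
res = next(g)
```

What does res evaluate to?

Step 1: Trace through generator execution:
  Yield 1: n starts at 4, yield 4
  Yield 2: n = 4 * 4 = 16, yield 16
  Yield 3: n = 16 * 4 = 64, yield 64
Step 2: First next() gets 4, second next() gets the second value, third next() yields 64.
Therefore res = 64.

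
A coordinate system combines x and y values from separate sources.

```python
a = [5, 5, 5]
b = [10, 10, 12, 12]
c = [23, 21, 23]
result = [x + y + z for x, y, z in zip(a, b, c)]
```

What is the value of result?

Step 1: zip three lists (truncates to shortest, len=3):
  5 + 10 + 23 = 38
  5 + 10 + 21 = 36
  5 + 12 + 23 = 40
Therefore result = [38, 36, 40].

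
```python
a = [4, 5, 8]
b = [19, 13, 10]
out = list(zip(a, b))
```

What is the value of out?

Step 1: zip pairs elements at same index:
  Index 0: (4, 19)
  Index 1: (5, 13)
  Index 2: (8, 10)
Therefore out = [(4, 19), (5, 13), (8, 10)].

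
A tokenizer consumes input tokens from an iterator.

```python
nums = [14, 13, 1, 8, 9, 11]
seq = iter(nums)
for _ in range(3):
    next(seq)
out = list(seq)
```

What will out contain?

Step 1: Create iterator over [14, 13, 1, 8, 9, 11].
Step 2: Advance 3 positions (consuming [14, 13, 1]).
Step 3: list() collects remaining elements: [8, 9, 11].
Therefore out = [8, 9, 11].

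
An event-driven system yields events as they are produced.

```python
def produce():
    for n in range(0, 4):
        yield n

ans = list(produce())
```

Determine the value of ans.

Step 1: The generator yields each value from range(0, 4).
Step 2: list() consumes all yields: [0, 1, 2, 3].
Therefore ans = [0, 1, 2, 3].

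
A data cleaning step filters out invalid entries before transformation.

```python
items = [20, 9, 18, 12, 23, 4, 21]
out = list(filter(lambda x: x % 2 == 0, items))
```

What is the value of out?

Step 1: Filter elements divisible by 2:
  20 % 2 = 0: kept
  9 % 2 = 1: removed
  18 % 2 = 0: kept
  12 % 2 = 0: kept
  23 % 2 = 1: removed
  4 % 2 = 0: kept
  21 % 2 = 1: removed
Therefore out = [20, 18, 12, 4].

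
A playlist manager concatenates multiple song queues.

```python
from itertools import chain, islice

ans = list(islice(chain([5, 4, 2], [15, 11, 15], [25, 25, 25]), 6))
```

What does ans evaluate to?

Step 1: chain([5, 4, 2], [15, 11, 15], [25, 25, 25]) = [5, 4, 2, 15, 11, 15, 25, 25, 25].
Step 2: islice takes first 6 elements: [5, 4, 2, 15, 11, 15].
Therefore ans = [5, 4, 2, 15, 11, 15].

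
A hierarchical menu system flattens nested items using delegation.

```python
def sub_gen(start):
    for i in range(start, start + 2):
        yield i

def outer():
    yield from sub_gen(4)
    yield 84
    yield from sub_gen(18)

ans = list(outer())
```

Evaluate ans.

Step 1: outer() delegates to sub_gen(4):
  yield 4
  yield 5
Step 2: yield 84
Step 3: Delegates to sub_gen(18):
  yield 18
  yield 19
Therefore ans = [4, 5, 84, 18, 19].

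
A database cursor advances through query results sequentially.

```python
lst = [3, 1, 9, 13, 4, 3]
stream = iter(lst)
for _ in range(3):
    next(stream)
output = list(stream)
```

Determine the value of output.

Step 1: Create iterator over [3, 1, 9, 13, 4, 3].
Step 2: Advance 3 positions (consuming [3, 1, 9]).
Step 3: list() collects remaining elements: [13, 4, 3].
Therefore output = [13, 4, 3].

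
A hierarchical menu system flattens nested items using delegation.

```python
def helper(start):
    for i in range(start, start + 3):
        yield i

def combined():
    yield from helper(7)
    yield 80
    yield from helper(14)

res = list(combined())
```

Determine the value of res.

Step 1: combined() delegates to helper(7):
  yield 7
  yield 8
  yield 9
Step 2: yield 80
Step 3: Delegates to helper(14):
  yield 14
  yield 15
  yield 16
Therefore res = [7, 8, 9, 80, 14, 15, 16].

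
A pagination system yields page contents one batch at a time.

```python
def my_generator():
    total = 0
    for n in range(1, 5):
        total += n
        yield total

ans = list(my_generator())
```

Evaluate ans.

Step 1: Generator accumulates running sum:
  n=1: total = 1, yield 1
  n=2: total = 3, yield 3
  n=3: total = 6, yield 6
  n=4: total = 10, yield 10
Therefore ans = [1, 3, 6, 10].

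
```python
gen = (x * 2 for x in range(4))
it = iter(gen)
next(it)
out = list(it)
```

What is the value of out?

Step 1: Generator produces [0, 2, 4, 6].
Step 2: next(it) consumes first element (0).
Step 3: list(it) collects remaining: [2, 4, 6].
Therefore out = [2, 4, 6].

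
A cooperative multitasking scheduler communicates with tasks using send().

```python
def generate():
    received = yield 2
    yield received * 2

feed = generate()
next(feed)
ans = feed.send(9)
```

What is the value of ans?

Step 1: next(feed) advances to first yield, producing 2.
Step 2: send(9) resumes, received = 9.
Step 3: yield received * 2 = 9 * 2 = 18.
Therefore ans = 18.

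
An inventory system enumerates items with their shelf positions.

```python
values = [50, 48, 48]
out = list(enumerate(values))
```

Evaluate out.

Step 1: enumerate pairs each element with its index:
  (0, 50)
  (1, 48)
  (2, 48)
Therefore out = [(0, 50), (1, 48), (2, 48)].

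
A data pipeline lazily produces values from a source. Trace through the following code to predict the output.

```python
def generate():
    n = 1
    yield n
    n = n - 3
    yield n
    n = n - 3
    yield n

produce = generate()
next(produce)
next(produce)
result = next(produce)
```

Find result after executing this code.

Step 1: Trace through generator execution:
  Yield 1: n starts at 1, yield 1
  Yield 2: n = 1 - 3 = -2, yield -2
  Yield 3: n = -2 - 3 = -5, yield -5
Step 2: First next() gets 1, second next() gets the second value, third next() yields -5.
Therefore result = -5.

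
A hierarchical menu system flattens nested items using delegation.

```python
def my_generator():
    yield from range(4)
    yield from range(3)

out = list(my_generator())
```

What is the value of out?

Step 1: Trace yields in order:
  yield 0
  yield 1
  yield 2
  yield 3
  yield 0
  yield 1
  yield 2
Therefore out = [0, 1, 2, 3, 0, 1, 2].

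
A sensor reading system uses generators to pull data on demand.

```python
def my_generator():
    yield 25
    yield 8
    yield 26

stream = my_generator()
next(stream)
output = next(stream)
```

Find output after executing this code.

Step 1: my_generator() creates a generator.
Step 2: next(stream) yields 25 (consumed and discarded).
Step 3: next(stream) yields 8, assigned to output.
Therefore output = 8.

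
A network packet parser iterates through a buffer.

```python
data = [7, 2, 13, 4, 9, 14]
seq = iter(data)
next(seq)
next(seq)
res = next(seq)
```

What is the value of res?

Step 1: Create iterator over [7, 2, 13, 4, 9, 14].
Step 2: next() consumes 7.
Step 3: next() consumes 2.
Step 4: next() returns 13.
Therefore res = 13.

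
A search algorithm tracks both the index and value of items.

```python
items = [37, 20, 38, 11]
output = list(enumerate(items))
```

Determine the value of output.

Step 1: enumerate pairs each element with its index:
  (0, 37)
  (1, 20)
  (2, 38)
  (3, 11)
Therefore output = [(0, 37), (1, 20), (2, 38), (3, 11)].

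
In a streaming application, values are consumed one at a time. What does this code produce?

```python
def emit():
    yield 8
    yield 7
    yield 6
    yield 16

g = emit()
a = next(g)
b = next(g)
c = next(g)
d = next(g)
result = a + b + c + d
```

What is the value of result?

Step 1: Create generator and consume all values:
  a = next(g) = 8
  b = next(g) = 7
  c = next(g) = 6
  d = next(g) = 16
Step 2: result = 8 + 7 + 6 + 16 = 37.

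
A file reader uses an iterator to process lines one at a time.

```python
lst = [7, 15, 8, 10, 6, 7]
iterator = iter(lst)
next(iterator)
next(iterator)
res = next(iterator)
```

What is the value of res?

Step 1: Create iterator over [7, 15, 8, 10, 6, 7].
Step 2: next() consumes 7.
Step 3: next() consumes 15.
Step 4: next() returns 8.
Therefore res = 8.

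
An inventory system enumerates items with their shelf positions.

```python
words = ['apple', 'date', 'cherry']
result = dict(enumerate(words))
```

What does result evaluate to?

Step 1: enumerate pairs indices with words:
  0 -> 'apple'
  1 -> 'date'
  2 -> 'cherry'
Therefore result = {0: 'apple', 1: 'date', 2: 'cherry'}.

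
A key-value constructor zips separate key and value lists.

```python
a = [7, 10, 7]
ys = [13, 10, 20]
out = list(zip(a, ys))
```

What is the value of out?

Step 1: zip pairs elements at same index:
  Index 0: (7, 13)
  Index 1: (10, 10)
  Index 2: (7, 20)
Therefore out = [(7, 13), (10, 10), (7, 20)].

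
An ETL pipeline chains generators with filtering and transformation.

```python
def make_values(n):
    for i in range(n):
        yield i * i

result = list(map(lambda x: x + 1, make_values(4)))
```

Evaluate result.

Step 1: make_values(4) yields squares: [0, 1, 4, 9].
Step 2: map adds 1 to each: [1, 2, 5, 10].
Therefore result = [1, 2, 5, 10].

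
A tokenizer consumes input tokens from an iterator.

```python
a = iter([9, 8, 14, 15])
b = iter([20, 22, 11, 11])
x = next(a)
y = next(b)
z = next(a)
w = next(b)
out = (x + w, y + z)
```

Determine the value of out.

Step 1: a iterates [9, 8, 14, 15], b iterates [20, 22, 11, 11].
Step 2: x = next(a) = 9, y = next(b) = 20.
Step 3: z = next(a) = 8, w = next(b) = 22.
Step 4: out = (9 + 22, 20 + 8) = (31, 28).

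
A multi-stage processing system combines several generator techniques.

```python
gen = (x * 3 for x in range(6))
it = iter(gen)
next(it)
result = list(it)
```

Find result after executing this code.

Step 1: Generator produces [0, 3, 6, 9, 12, 15].
Step 2: next(it) consumes first element (0).
Step 3: list(it) collects remaining: [3, 6, 9, 12, 15].
Therefore result = [3, 6, 9, 12, 15].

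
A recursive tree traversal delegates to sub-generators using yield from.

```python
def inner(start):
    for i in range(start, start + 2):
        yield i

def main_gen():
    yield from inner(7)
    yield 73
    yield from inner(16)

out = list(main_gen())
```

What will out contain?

Step 1: main_gen() delegates to inner(7):
  yield 7
  yield 8
Step 2: yield 73
Step 3: Delegates to inner(16):
  yield 16
  yield 17
Therefore out = [7, 8, 73, 16, 17].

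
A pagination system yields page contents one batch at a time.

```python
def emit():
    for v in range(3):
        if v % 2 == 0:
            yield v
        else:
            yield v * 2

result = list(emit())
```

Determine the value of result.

Step 1: For each v in range(3), yield v if even, else v*2:
  v=0 (even): yield 0
  v=1 (odd): yield 1*2 = 2
  v=2 (even): yield 2
Therefore result = [0, 2, 2].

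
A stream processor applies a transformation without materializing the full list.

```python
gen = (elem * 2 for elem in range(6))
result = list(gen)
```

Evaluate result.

Step 1: For each elem in range(6), compute elem*2:
  elem=0: 0*2 = 0
  elem=1: 1*2 = 2
  elem=2: 2*2 = 4
  elem=3: 3*2 = 6
  elem=4: 4*2 = 8
  elem=5: 5*2 = 10
Therefore result = [0, 2, 4, 6, 8, 10].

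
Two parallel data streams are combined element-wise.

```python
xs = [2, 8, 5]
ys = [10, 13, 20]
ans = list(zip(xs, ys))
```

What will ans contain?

Step 1: zip pairs elements at same index:
  Index 0: (2, 10)
  Index 1: (8, 13)
  Index 2: (5, 20)
Therefore ans = [(2, 10), (8, 13), (5, 20)].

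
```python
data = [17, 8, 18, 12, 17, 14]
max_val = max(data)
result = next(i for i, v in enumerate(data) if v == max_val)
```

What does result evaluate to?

Step 1: max([17, 8, 18, 12, 17, 14]) = 18.
Step 2: Find first index where value == 18:
  Index 0: 17 != 18
  Index 1: 8 != 18
  Index 2: 18 == 18, found!
Therefore result = 2.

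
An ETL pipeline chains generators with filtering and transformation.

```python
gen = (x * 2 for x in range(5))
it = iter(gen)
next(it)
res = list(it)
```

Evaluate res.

Step 1: Generator produces [0, 2, 4, 6, 8].
Step 2: next(it) consumes first element (0).
Step 3: list(it) collects remaining: [2, 4, 6, 8].
Therefore res = [2, 4, 6, 8].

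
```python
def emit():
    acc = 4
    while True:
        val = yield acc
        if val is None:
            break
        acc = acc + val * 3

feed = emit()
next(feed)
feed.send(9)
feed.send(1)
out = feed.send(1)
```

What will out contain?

Step 1: next() -> yield acc=4.
Step 2: send(9) -> val=9, acc = 4 + 9*3 = 31, yield 31.
Step 3: send(1) -> val=1, acc = 31 + 1*3 = 34, yield 34.
Step 4: send(1) -> val=1, acc = 34 + 1*3 = 37, yield 37.
Therefore out = 37.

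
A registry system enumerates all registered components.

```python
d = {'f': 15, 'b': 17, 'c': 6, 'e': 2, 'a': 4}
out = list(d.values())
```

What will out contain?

Step 1: d.values() returns the dictionary values in insertion order.
Therefore out = [15, 17, 6, 2, 4].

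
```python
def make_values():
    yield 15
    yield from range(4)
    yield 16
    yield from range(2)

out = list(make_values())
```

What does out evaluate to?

Step 1: Trace yields in order:
  yield 15
  yield 0
  yield 1
  yield 2
  yield 3
  yield 16
  yield 0
  yield 1
Therefore out = [15, 0, 1, 2, 3, 16, 0, 1].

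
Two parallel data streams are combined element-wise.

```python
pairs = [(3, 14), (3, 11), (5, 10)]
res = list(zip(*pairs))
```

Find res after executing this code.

Step 1: zip(*pairs) transposes: unzips [(3, 14), (3, 11), (5, 10)] into separate sequences.
Step 2: First elements: (3, 3, 5), second elements: (14, 11, 10).
Therefore res = [(3, 3, 5), (14, 11, 10)].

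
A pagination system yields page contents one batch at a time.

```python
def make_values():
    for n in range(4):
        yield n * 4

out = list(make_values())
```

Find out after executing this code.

Step 1: For each n in range(4), yield n * 4:
  n=0: yield 0 * 4 = 0
  n=1: yield 1 * 4 = 4
  n=2: yield 2 * 4 = 8
  n=3: yield 3 * 4 = 12
Therefore out = [0, 4, 8, 12].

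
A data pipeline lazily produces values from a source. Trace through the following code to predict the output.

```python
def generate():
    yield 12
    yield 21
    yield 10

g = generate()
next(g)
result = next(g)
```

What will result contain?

Step 1: generate() creates a generator.
Step 2: next(g) yields 12 (consumed and discarded).
Step 3: next(g) yields 21, assigned to result.
Therefore result = 21.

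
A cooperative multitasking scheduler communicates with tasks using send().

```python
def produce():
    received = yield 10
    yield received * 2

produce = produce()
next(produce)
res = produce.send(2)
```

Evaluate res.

Step 1: next(produce) advances to first yield, producing 10.
Step 2: send(2) resumes, received = 2.
Step 3: yield received * 2 = 2 * 2 = 4.
Therefore res = 4.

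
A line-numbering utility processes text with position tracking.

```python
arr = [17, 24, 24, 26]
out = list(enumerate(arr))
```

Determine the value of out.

Step 1: enumerate pairs each element with its index:
  (0, 17)
  (1, 24)
  (2, 24)
  (3, 26)
Therefore out = [(0, 17), (1, 24), (2, 24), (3, 26)].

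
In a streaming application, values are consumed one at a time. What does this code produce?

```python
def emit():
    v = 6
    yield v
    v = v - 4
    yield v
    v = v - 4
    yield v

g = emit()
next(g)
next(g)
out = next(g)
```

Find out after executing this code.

Step 1: Trace through generator execution:
  Yield 1: v starts at 6, yield 6
  Yield 2: v = 6 - 4 = 2, yield 2
  Yield 3: v = 2 - 4 = -2, yield -2
Step 2: First next() gets 6, second next() gets the second value, third next() yields -2.
Therefore out = -2.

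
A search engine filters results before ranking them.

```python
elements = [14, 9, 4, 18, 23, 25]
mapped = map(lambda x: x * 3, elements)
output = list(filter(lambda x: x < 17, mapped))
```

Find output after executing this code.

Step 1: Map x * 3:
  14 -> 42
  9 -> 27
  4 -> 12
  18 -> 54
  23 -> 69
  25 -> 75
Step 2: Filter for < 17:
  42: removed
  27: removed
  12: kept
  54: removed
  69: removed
  75: removed
Therefore output = [12].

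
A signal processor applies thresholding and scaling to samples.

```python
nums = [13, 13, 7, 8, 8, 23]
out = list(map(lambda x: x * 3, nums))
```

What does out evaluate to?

Step 1: Apply lambda x: x * 3 to each element:
  13 -> 39
  13 -> 39
  7 -> 21
  8 -> 24
  8 -> 24
  23 -> 69
Therefore out = [39, 39, 21, 24, 24, 69].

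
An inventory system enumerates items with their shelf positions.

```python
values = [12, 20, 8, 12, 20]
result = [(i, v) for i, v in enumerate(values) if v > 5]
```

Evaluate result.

Step 1: Filter enumerate([12, 20, 8, 12, 20]) keeping v > 5:
  (0, 12): 12 > 5, included
  (1, 20): 20 > 5, included
  (2, 8): 8 > 5, included
  (3, 12): 12 > 5, included
  (4, 20): 20 > 5, included
Therefore result = [(0, 12), (1, 20), (2, 8), (3, 12), (4, 20)].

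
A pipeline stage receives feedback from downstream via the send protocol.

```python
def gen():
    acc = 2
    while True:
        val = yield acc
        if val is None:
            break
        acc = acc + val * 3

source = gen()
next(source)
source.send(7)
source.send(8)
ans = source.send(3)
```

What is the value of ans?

Step 1: next() -> yield acc=2.
Step 2: send(7) -> val=7, acc = 2 + 7*3 = 23, yield 23.
Step 3: send(8) -> val=8, acc = 23 + 8*3 = 47, yield 47.
Step 4: send(3) -> val=3, acc = 47 + 3*3 = 56, yield 56.
Therefore ans = 56.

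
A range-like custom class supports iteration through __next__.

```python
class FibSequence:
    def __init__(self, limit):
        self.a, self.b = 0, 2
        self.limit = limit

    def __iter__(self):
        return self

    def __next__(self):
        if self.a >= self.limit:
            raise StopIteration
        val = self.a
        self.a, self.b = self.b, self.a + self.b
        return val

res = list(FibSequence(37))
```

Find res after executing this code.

Step 1: Fibonacci-like sequence (a=0, b=2) until >= 37:
  Yield 0, then a,b = 2,2
  Yield 2, then a,b = 2,4
  Yield 2, then a,b = 4,6
  Yield 4, then a,b = 6,10
  Yield 6, then a,b = 10,16
  Yield 10, then a,b = 16,26
  Yield 16, then a,b = 26,42
  Yield 26, then a,b = 42,68
Step 2: 42 >= 37, stop.
Therefore res = [0, 2, 2, 4, 6, 10, 16, 26].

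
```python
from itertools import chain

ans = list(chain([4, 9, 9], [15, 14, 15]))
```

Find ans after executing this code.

Step 1: chain() concatenates iterables: [4, 9, 9] + [15, 14, 15].
Therefore ans = [4, 9, 9, 15, 14, 15].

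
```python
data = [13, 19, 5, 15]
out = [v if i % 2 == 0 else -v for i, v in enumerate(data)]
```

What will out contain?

Step 1: For each (i, v), keep v if i is even, negate if odd:
  i=0 (even): keep 13
  i=1 (odd): negate to -19
  i=2 (even): keep 5
  i=3 (odd): negate to -15
Therefore out = [13, -19, 5, -15].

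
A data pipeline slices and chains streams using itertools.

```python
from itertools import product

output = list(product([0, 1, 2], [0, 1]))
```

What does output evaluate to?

Step 1: product([0, 1, 2], [0, 1]) gives all pairs:
  (0, 0)
  (0, 1)
  (1, 0)
  (1, 1)
  (2, 0)
  (2, 1)
Therefore output = [(0, 0), (0, 1), (1, 0), (1, 1), (2, 0), (2, 1)].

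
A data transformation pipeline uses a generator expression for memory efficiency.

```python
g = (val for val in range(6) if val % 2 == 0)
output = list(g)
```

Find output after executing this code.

Step 1: Filter range(6) keeping only even values:
  val=0: even, included
  val=1: odd, excluded
  val=2: even, included
  val=3: odd, excluded
  val=4: even, included
  val=5: odd, excluded
Therefore output = [0, 2, 4].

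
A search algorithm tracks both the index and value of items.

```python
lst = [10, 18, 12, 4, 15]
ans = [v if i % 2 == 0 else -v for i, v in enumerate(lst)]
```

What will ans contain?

Step 1: For each (i, v), keep v if i is even, negate if odd:
  i=0 (even): keep 10
  i=1 (odd): negate to -18
  i=2 (even): keep 12
  i=3 (odd): negate to -4
  i=4 (even): keep 15
Therefore ans = [10, -18, 12, -4, 15].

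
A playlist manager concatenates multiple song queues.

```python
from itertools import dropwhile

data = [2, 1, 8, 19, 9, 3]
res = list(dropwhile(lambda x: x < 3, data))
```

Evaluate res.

Step 1: dropwhile drops elements while < 3:
  2 < 3: dropped
  1 < 3: dropped
  8: kept (dropping stopped)
Step 2: Remaining elements kept regardless of condition.
Therefore res = [8, 19, 9, 3].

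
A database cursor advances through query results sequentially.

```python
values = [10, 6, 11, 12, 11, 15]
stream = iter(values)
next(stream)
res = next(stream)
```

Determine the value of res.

Step 1: Create iterator over [10, 6, 11, 12, 11, 15].
Step 2: next() consumes 10.
Step 3: next() returns 6.
Therefore res = 6.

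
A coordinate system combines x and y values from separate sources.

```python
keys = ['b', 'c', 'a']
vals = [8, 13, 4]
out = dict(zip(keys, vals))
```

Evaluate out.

Step 1: zip pairs keys with values:
  'b' -> 8
  'c' -> 13
  'a' -> 4
Therefore out = {'b': 8, 'c': 13, 'a': 4}.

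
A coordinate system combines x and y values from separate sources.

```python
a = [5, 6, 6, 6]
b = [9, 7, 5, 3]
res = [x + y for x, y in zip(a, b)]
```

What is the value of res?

Step 1: Add corresponding elements:
  5 + 9 = 14
  6 + 7 = 13
  6 + 5 = 11
  6 + 3 = 9
Therefore res = [14, 13, 11, 9].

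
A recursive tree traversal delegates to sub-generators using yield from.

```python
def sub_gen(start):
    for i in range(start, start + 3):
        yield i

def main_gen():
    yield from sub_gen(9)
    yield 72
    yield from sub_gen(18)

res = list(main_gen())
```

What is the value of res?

Step 1: main_gen() delegates to sub_gen(9):
  yield 9
  yield 10
  yield 11
Step 2: yield 72
Step 3: Delegates to sub_gen(18):
  yield 18
  yield 19
  yield 20
Therefore res = [9, 10, 11, 72, 18, 19, 20].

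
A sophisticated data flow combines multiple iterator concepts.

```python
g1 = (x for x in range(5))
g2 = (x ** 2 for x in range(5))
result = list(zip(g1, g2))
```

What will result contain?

Step 1: g1 produces [0, 1, 2, 3, 4].
Step 2: g2 produces [0, 1, 4, 9, 16].
Step 3: zip pairs them: [(0, 0), (1, 1), (2, 4), (3, 9), (4, 16)].
Therefore result = [(0, 0), (1, 1), (2, 4), (3, 9), (4, 16)].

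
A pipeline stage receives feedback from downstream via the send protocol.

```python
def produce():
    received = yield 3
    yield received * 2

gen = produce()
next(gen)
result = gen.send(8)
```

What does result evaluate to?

Step 1: next(gen) advances to first yield, producing 3.
Step 2: send(8) resumes, received = 8.
Step 3: yield received * 2 = 8 * 2 = 16.
Therefore result = 16.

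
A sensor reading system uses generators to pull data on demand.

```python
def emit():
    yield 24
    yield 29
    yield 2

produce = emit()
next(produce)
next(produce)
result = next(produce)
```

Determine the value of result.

Step 1: emit() creates a generator.
Step 2: next(produce) yields 24 (consumed and discarded).
Step 3: next(produce) yields 29 (consumed and discarded).
Step 4: next(produce) yields 2, assigned to result.
Therefore result = 2.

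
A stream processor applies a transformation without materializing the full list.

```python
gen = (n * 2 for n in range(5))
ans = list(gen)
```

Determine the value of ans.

Step 1: For each n in range(5), compute n*2:
  n=0: 0*2 = 0
  n=1: 1*2 = 2
  n=2: 2*2 = 4
  n=3: 3*2 = 6
  n=4: 4*2 = 8
Therefore ans = [0, 2, 4, 6, 8].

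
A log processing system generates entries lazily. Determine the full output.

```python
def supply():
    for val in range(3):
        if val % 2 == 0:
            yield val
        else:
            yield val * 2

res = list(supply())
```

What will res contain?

Step 1: For each val in range(3), yield val if even, else val*2:
  val=0 (even): yield 0
  val=1 (odd): yield 1*2 = 2
  val=2 (even): yield 2
Therefore res = [0, 2, 2].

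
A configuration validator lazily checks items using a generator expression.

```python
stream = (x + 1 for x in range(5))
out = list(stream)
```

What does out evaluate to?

Step 1: For each x in range(5), compute x+1:
  x=0: 0+1 = 1
  x=1: 1+1 = 2
  x=2: 2+1 = 3
  x=3: 3+1 = 4
  x=4: 4+1 = 5
Therefore out = [1, 2, 3, 4, 5].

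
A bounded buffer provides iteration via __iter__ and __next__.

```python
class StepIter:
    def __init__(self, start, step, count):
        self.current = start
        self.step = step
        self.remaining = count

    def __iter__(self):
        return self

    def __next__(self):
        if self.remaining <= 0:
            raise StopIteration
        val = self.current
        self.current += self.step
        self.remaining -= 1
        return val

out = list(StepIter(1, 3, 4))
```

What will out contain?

Step 1: StepIter starts at 1, increments by 3, for 4 steps:
  Yield 1, then current += 3
  Yield 4, then current += 3
  Yield 7, then current += 3
  Yield 10, then current += 3
Therefore out = [1, 4, 7, 10].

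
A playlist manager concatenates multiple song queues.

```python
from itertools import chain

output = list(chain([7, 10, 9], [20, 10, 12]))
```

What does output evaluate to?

Step 1: chain() concatenates iterables: [7, 10, 9] + [20, 10, 12].
Therefore output = [7, 10, 9, 20, 10, 12].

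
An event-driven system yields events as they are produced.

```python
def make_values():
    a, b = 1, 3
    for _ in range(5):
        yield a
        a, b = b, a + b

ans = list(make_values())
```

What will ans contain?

Step 1: Fibonacci-like sequence starting with a=1, b=3:
  Iteration 1: yield a=1, then a,b = 3,4
  Iteration 2: yield a=3, then a,b = 4,7
  Iteration 3: yield a=4, then a,b = 7,11
  Iteration 4: yield a=7, then a,b = 11,18
  Iteration 5: yield a=11, then a,b = 18,29
Therefore ans = [1, 3, 4, 7, 11].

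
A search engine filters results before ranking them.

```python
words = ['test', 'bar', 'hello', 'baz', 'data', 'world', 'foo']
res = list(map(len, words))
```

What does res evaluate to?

Step 1: Map len() to each word:
  'test' -> 4
  'bar' -> 3
  'hello' -> 5
  'baz' -> 3
  'data' -> 4
  'world' -> 5
  'foo' -> 3
Therefore res = [4, 3, 5, 3, 4, 5, 3].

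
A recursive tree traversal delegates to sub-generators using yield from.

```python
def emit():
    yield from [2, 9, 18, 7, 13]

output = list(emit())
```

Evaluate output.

Step 1: yield from delegates to the iterable, yielding each element.
Step 2: Collected values: [2, 9, 18, 7, 13].
Therefore output = [2, 9, 18, 7, 13].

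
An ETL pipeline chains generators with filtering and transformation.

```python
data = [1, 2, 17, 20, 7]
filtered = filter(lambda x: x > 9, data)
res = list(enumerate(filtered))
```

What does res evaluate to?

Step 1: Filter [1, 2, 17, 20, 7] for > 9: [17, 20].
Step 2: enumerate re-indexes from 0: [(0, 17), (1, 20)].
Therefore res = [(0, 17), (1, 20)].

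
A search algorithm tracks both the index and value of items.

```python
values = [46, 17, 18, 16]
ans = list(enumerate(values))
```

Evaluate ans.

Step 1: enumerate pairs each element with its index:
  (0, 46)
  (1, 17)
  (2, 18)
  (3, 16)
Therefore ans = [(0, 46), (1, 17), (2, 18), (3, 16)].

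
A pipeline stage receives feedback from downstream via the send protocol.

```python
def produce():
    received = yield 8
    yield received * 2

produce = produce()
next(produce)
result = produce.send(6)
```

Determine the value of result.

Step 1: next(produce) advances to first yield, producing 8.
Step 2: send(6) resumes, received = 6.
Step 3: yield received * 2 = 6 * 2 = 12.
Therefore result = 12.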